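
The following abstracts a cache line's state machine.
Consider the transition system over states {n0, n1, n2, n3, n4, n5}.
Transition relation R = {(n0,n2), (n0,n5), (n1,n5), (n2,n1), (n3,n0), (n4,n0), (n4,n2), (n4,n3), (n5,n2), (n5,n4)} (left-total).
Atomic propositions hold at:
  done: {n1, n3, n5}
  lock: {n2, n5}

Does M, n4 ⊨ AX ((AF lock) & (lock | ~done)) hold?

No

AF lock: least fixpoint, start Z0 = {n2, n5}, add states with every successor in Z. Z1 = {n0, n1, n2, n5}; Z2 = {n0, n1, n2, n3, n5}; Z3 = {n0, n1, n2, n3, n4, n5}; fixed.
Sat(AF lock) = {n0, n1, n2, n3, n4, n5}
Sat(~done) = {n0, n2, n4}
Sat(lock | ~done) = {n0, n2, n4, n5}
Sat((AF lock) & (lock | ~done)) = {n0, n2, n4, n5}
Sat(AX ((AF lock) & (lock | ~done))) = {s : every successor in {n0, n2, n4, n5}} = {n0, n1, n3, n5}
n4 ∉ Sat(AX ((AF lock) & (lock | ~done))) = {n0, n1, n3, n5}, so the formula does not hold at n4.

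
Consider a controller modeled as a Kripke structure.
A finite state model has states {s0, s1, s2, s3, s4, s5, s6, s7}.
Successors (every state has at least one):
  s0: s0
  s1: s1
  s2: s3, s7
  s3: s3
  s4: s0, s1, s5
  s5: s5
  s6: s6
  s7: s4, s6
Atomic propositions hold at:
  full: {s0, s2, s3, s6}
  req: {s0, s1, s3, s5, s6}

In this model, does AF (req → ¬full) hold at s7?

Sat(¬full) = {s1, s4, s5, s7}
Sat(req → ¬full) = {s1, s2, s4, s5, s7}
AF (req → ¬full): least fixpoint, start Z0 = {s1, s2, s4, s5, s7}, add states with every successor in Z. Already a fixed point.
Sat(AF (req → ¬full)) = {s1, s2, s4, s5, s7}
s7 ∈ Sat(AF (req → ¬full)) = {s1, s2, s4, s5, s7}, so the formula holds at s7.

Yes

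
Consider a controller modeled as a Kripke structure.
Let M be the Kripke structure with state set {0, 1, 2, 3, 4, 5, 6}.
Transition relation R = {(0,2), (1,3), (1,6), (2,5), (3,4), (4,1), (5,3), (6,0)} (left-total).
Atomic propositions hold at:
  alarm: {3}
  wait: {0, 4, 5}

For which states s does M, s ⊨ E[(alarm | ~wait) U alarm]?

{1, 3}

Sat(~wait) = {1, 2, 3, 6}
Sat(alarm | ~wait) = {1, 2, 3, 6}
E[(alarm | ~wait) U alarm]: least fixpoint, start Z0 = Sat(alarm) = {3}, add states in Sat(alarm | ~wait) with some successor in Z. Z1 = {1, 3}; fixed.
Sat(E[(alarm | ~wait) U alarm]) = {1, 3}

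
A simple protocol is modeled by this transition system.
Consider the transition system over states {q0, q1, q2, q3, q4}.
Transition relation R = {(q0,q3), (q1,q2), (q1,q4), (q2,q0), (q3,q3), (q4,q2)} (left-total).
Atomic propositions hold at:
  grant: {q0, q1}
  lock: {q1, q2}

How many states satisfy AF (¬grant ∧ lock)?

Sat(¬grant) = {q2, q3, q4}
Sat(¬grant ∧ lock) = {q2}
AF (¬grant ∧ lock): least fixpoint, start Z0 = {q2}, add states with every successor in Z. Z1 = {q2, q4}; Z2 = {q1, q2, q4}; fixed.
Sat(AF (¬grant ∧ lock)) = {q1, q2, q4}
|Sat(AF (¬grant ∧ lock))| = |{q1, q2, q4}| = 3.

3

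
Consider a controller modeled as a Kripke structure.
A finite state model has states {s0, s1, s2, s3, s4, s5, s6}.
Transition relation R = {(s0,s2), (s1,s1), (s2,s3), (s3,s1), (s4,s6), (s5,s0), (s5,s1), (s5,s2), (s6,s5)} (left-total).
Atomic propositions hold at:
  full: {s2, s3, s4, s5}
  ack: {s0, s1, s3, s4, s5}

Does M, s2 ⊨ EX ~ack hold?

No

Sat(~ack) = {s2, s6}
Sat(EX ~ack) = {s : some successor in {s2, s6}} = {s0, s4, s5}
s2 ∉ Sat(EX ~ack) = {s0, s4, s5}, so the formula does not hold at s2.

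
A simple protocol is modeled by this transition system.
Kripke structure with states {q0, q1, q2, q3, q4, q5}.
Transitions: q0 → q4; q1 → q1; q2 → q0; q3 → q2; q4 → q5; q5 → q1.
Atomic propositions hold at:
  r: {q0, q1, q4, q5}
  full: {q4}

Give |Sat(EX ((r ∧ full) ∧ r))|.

1

Sat(r ∧ full) = {q4}
Sat((r ∧ full) ∧ r) = {q4}
Sat(EX ((r ∧ full) ∧ r)) = {s : some successor in {q4}} = {q0}
|Sat(EX ((r ∧ full) ∧ r))| = |{q0}| = 1.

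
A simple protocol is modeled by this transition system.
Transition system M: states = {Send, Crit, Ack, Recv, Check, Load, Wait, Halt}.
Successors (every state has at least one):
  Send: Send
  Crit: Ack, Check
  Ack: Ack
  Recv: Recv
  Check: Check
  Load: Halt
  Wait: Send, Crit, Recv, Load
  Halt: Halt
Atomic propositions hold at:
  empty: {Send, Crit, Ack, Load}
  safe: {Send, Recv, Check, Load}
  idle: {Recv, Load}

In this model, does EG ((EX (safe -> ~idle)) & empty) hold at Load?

No

Sat(~idle) = {Send, Crit, Ack, Check, Wait, Halt}
Sat(safe -> ~idle) = {Send, Crit, Ack, Check, Wait, Halt}
Sat(EX (safe -> ~idle)) = {s : some successor in {Send, Crit, Ack, Check, Wait, Halt}} = {Send, Crit, Ack, Check, Load, Wait, Halt}
Sat((EX (safe -> ~idle)) & empty) = {Send, Crit, Ack, Load}
EG ((EX (safe -> ~idle)) & empty): greatest fixpoint, start Z0 = {Send, Crit, Ack, Load}, keep only states in Sat with some successor in Z. Z1 = {Send, Crit, Ack}; fixed.
Sat(EG ((EX (safe -> ~idle)) & empty)) = {Send, Crit, Ack}
Load ∉ Sat(EG ((EX (safe -> ~idle)) & empty)) = {Send, Crit, Ack}, so the formula does not hold at Load.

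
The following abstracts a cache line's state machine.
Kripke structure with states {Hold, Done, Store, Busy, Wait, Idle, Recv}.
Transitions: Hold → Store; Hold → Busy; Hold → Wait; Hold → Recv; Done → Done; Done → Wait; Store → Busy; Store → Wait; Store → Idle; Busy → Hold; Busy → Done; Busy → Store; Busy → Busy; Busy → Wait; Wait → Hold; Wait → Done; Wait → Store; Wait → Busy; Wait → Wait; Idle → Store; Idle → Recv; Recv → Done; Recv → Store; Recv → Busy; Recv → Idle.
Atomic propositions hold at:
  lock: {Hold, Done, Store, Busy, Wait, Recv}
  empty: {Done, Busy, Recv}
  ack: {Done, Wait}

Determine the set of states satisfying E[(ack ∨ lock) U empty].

Sat(ack ∨ lock) = {Hold, Done, Store, Busy, Wait, Recv}
E[(ack ∨ lock) U empty]: least fixpoint, start Z0 = Sat(empty) = {Done, Busy, Recv}, add states in Sat(ack ∨ lock) with some successor in Z. Z1 = {Hold, Done, Store, Busy, Wait, Recv}; fixed.
Sat(E[(ack ∨ lock) U empty]) = {Hold, Done, Store, Busy, Wait, Recv}

{Hold, Done, Store, Busy, Wait, Recv}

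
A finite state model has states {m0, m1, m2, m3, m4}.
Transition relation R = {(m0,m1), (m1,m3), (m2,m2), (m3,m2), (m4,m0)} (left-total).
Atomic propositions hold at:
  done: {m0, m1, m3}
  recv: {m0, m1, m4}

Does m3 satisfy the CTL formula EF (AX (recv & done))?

No

Sat(recv & done) = {m0, m1}
Sat(AX (recv & done)) = {s : every successor in {m0, m1}} = {m0, m4}
EF (AX (recv & done)): least fixpoint, start Z0 = {m0, m4}, add states with some successor in Z. Already a fixed point.
Sat(EF (AX (recv & done))) = {m0, m4}
m3 ∉ Sat(EF (AX (recv & done))) = {m0, m4}, so the formula does not hold at m3.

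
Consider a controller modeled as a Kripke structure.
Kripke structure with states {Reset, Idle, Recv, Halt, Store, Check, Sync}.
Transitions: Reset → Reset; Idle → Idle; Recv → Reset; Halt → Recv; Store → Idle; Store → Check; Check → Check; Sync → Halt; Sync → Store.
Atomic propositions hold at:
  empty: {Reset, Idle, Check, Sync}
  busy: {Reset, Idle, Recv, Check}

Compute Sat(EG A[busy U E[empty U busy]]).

{Reset, Idle, Recv, Check}

E[empty U busy]: least fixpoint, start Z0 = Sat(busy) = {Reset, Idle, Recv, Check}, add states in Sat(empty) with some successor in Z. Already a fixed point.
Sat(E[empty U busy]) = {Reset, Idle, Recv, Check}
A[busy U E[empty U busy]]: least fixpoint, start Z0 = Sat(E[empty U busy]) = {Reset, Idle, Recv, Check}, add states in Sat(busy) with every successor in Z. Already a fixed point.
Sat(A[busy U E[empty U busy]]) = {Reset, Idle, Recv, Check}
EG A[busy U E[empty U busy]]: greatest fixpoint, start Z0 = {Reset, Idle, Recv, Check}, keep only states in Sat with some successor in Z. Already a fixed point.
Sat(EG A[busy U E[empty U busy]]) = {Reset, Idle, Recv, Check}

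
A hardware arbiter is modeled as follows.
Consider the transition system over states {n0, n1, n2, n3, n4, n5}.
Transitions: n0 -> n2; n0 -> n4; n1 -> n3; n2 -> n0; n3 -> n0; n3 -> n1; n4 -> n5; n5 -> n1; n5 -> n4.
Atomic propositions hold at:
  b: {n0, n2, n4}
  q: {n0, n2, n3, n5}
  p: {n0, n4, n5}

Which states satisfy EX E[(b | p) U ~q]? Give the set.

Sat(b | p) = {n0, n2, n4, n5}
Sat(~q) = {n1, n4}
E[(b | p) U ~q]: least fixpoint, start Z0 = Sat(~q) = {n1, n4}, add states in Sat(b | p) with some successor in Z. Z1 = {n0, n1, n4, n5}; Z2 = {n0, n1, n2, n4, n5}; fixed.
Sat(E[(b | p) U ~q]) = {n0, n1, n2, n4, n5}
Sat(EX E[(b | p) U ~q]) = {s : some successor in {n0, n1, n2, n4, n5}} = {n0, n2, n3, n4, n5}

{n0, n2, n3, n4, n5}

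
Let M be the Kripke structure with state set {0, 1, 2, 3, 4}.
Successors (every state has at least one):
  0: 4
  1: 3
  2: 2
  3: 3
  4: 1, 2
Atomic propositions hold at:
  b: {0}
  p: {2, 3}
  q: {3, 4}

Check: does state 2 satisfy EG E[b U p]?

Yes

E[b U p]: least fixpoint, start Z0 = Sat(p) = {2, 3}, add states in Sat(b) with some successor in Z. Already a fixed point.
Sat(E[b U p]) = {2, 3}
EG E[b U p]: greatest fixpoint, start Z0 = {2, 3}, keep only states in Sat with some successor in Z. Already a fixed point.
Sat(EG E[b U p]) = {2, 3}
2 ∈ Sat(EG E[b U p]) = {2, 3}, so the formula holds at 2.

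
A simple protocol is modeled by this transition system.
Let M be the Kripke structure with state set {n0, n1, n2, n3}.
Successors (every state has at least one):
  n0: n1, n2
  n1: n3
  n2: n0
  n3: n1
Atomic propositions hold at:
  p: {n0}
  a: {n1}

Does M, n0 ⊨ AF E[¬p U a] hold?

Sat(¬p) = {n1, n2, n3}
E[¬p U a]: least fixpoint, start Z0 = Sat(a) = {n1}, add states in Sat(¬p) with some successor in Z. Z1 = {n1, n3}; fixed.
Sat(E[¬p U a]) = {n1, n3}
AF E[¬p U a]: least fixpoint, start Z0 = {n1, n3}, add states with every successor in Z. Already a fixed point.
Sat(AF E[¬p U a]) = {n1, n3}
n0 ∉ Sat(AF E[¬p U a]) = {n1, n3}, so the formula does not hold at n0.

No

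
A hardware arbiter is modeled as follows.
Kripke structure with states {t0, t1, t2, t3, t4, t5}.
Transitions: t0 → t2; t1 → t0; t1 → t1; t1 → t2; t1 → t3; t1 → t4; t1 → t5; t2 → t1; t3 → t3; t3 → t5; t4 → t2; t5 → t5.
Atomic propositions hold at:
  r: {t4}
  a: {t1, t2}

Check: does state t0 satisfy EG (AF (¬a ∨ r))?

No

Sat(¬a) = {t0, t3, t4, t5}
Sat(¬a ∨ r) = {t0, t3, t4, t5}
AF (¬a ∨ r): least fixpoint, start Z0 = {t0, t3, t4, t5}, add states with every successor in Z. Already a fixed point.
Sat(AF (¬a ∨ r)) = {t0, t3, t4, t5}
EG (AF (¬a ∨ r)): greatest fixpoint, start Z0 = {t0, t3, t4, t5}, keep only states in Sat with some successor in Z. Z1 = {t3, t5}; fixed.
Sat(EG (AF (¬a ∨ r))) = {t3, t5}
t0 ∉ Sat(EG (AF (¬a ∨ r))) = {t3, t5}, so the formula does not hold at t0.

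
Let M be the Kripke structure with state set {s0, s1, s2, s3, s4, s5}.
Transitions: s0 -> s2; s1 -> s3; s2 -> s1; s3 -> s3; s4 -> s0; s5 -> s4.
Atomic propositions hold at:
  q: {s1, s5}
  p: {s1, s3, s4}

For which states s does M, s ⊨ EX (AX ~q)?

Sat(~q) = {s0, s2, s3, s4}
Sat(AX ~q) = {s : every successor in {s0, s2, s3, s4}} = {s0, s1, s3, s4, s5}
Sat(EX (AX ~q)) = {s : some successor in {s0, s1, s3, s4, s5}} = {s1, s2, s3, s4, s5}

{s1, s2, s3, s4, s5}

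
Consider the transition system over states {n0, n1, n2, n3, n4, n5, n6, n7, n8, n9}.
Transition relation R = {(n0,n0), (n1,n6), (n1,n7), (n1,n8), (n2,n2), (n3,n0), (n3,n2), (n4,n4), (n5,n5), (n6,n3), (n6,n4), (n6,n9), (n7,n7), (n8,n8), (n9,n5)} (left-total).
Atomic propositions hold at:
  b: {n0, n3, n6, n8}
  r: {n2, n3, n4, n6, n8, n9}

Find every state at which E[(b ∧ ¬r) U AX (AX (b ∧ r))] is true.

Sat(¬r) = {n0, n1, n5, n7}
Sat(b ∧ ¬r) = {n0}
Sat(b ∧ r) = {n3, n6, n8}
Sat(AX (b ∧ r)) = {s : every successor in {n3, n6, n8}} = {n8}
Sat(AX (AX (b ∧ r))) = {s : every successor in {n8}} = {n8}
E[(b ∧ ¬r) U AX (AX (b ∧ r))]: least fixpoint, start Z0 = Sat(AX (AX (b ∧ r))) = {n8}, add states in Sat(b ∧ ¬r) with some successor in Z. Already a fixed point.
Sat(E[(b ∧ ¬r) U AX (AX (b ∧ r))]) = {n8}

{n8}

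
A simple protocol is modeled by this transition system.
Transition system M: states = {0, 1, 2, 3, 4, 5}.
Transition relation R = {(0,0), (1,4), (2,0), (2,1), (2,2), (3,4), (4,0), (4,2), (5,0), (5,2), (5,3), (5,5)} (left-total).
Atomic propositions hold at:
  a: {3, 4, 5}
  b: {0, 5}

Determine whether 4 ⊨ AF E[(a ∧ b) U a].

Sat(a ∧ b) = {5}
E[(a ∧ b) U a]: least fixpoint, start Z0 = Sat(a) = {3, 4, 5}, add states in Sat(a ∧ b) with some successor in Z. Already a fixed point.
Sat(E[(a ∧ b) U a]) = {3, 4, 5}
AF E[(a ∧ b) U a]: least fixpoint, start Z0 = {3, 4, 5}, add states with every successor in Z. Z1 = {1, 3, 4, 5}; fixed.
Sat(AF E[(a ∧ b) U a]) = {1, 3, 4, 5}
4 ∈ Sat(AF E[(a ∧ b) U a]) = {1, 3, 4, 5}, so the formula holds at 4.

Yes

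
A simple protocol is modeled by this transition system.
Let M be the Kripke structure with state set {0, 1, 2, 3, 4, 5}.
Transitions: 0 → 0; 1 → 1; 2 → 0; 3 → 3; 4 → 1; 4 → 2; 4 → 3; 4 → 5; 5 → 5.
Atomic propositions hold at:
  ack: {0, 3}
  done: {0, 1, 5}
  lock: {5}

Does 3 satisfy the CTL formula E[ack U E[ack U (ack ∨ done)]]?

Yes

Sat(ack ∨ done) = {0, 1, 3, 5}
E[ack U (ack ∨ done)]: least fixpoint, start Z0 = Sat((ack ∨ done)) = {0, 1, 3, 5}, add states in Sat(ack) with some successor in Z. Already a fixed point.
Sat(E[ack U (ack ∨ done)]) = {0, 1, 3, 5}
E[ack U E[ack U (ack ∨ done)]]: least fixpoint, start Z0 = Sat(E[ack U (ack ∨ done)]) = {0, 1, 3, 5}, add states in Sat(ack) with some successor in Z. Already a fixed point.
Sat(E[ack U E[ack U (ack ∨ done)]]) = {0, 1, 3, 5}
3 ∈ Sat(E[ack U E[ack U (ack ∨ done)]]) = {0, 1, 3, 5}, so the formula holds at 3.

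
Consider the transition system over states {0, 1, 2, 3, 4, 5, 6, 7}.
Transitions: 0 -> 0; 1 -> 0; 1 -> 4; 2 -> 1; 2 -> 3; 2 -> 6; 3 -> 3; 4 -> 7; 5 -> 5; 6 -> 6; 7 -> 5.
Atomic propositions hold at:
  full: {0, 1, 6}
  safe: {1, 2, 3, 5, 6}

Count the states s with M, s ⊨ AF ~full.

5

Sat(~full) = {2, 3, 4, 5, 7}
AF ~full: least fixpoint, start Z0 = {2, 3, 4, 5, 7}, add states with every successor in Z. Already a fixed point.
Sat(AF ~full) = {2, 3, 4, 5, 7}
|Sat(AF ~full)| = |{2, 3, 4, 5, 7}| = 5.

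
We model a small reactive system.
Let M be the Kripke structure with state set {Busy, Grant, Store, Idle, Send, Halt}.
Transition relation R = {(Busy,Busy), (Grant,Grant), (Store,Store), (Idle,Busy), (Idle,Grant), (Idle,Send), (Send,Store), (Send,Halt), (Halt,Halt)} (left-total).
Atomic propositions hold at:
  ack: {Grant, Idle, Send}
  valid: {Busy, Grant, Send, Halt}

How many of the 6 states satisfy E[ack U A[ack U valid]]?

A[ack U valid]: least fixpoint, start Z0 = Sat(valid) = {Busy, Grant, Send, Halt}, add states in Sat(ack) with every successor in Z. Z1 = {Busy, Grant, Idle, Send, Halt}; fixed.
Sat(A[ack U valid]) = {Busy, Grant, Idle, Send, Halt}
E[ack U A[ack U valid]]: least fixpoint, start Z0 = Sat(A[ack U valid]) = {Busy, Grant, Idle, Send, Halt}, add states in Sat(ack) with some successor in Z. Already a fixed point.
Sat(E[ack U A[ack U valid]]) = {Busy, Grant, Idle, Send, Halt}
|Sat(E[ack U A[ack U valid]])| = |{Busy, Grant, Idle, Send, Halt}| = 5.

5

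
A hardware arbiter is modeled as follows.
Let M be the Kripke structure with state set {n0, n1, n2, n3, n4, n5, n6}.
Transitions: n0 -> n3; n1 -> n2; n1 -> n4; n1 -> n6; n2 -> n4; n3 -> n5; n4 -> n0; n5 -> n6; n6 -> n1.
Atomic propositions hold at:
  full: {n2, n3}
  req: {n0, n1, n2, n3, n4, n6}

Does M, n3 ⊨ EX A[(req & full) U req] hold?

No

Sat(req & full) = {n2, n3}
A[(req & full) U req]: least fixpoint, start Z0 = Sat(req) = {n0, n1, n2, n3, n4, n6}, add states in Sat(req & full) with every successor in Z. Already a fixed point.
Sat(A[(req & full) U req]) = {n0, n1, n2, n3, n4, n6}
Sat(EX A[(req & full) U req]) = {s : some successor in {n0, n1, n2, n3, n4, n6}} = {n0, n1, n2, n4, n5, n6}
n3 ∉ Sat(EX A[(req & full) U req]) = {n0, n1, n2, n4, n5, n6}, so the formula does not hold at n3.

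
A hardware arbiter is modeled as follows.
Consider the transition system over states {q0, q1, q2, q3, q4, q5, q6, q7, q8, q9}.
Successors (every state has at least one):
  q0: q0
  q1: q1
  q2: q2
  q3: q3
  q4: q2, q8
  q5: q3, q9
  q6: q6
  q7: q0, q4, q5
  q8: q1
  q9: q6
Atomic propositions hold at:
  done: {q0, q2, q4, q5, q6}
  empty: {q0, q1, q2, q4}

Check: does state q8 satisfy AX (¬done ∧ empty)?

Sat(¬done) = {q1, q3, q7, q8, q9}
Sat(¬done ∧ empty) = {q1}
Sat(AX (¬done ∧ empty)) = {s : every successor in {q1}} = {q1, q8}
q8 ∈ Sat(AX (¬done ∧ empty)) = {q1, q8}, so the formula holds at q8.

Yes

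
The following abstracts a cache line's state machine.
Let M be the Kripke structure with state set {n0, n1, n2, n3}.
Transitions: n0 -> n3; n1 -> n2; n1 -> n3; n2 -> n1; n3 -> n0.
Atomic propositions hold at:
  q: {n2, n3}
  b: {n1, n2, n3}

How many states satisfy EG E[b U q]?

2

E[b U q]: least fixpoint, start Z0 = Sat(q) = {n2, n3}, add states in Sat(b) with some successor in Z. Z1 = {n1, n2, n3}; fixed.
Sat(E[b U q]) = {n1, n2, n3}
EG E[b U q]: greatest fixpoint, start Z0 = {n1, n2, n3}, keep only states in Sat with some successor in Z. Z1 = {n1, n2}; fixed.
Sat(EG E[b U q]) = {n1, n2}
|Sat(EG E[b U q])| = |{n1, n2}| = 2.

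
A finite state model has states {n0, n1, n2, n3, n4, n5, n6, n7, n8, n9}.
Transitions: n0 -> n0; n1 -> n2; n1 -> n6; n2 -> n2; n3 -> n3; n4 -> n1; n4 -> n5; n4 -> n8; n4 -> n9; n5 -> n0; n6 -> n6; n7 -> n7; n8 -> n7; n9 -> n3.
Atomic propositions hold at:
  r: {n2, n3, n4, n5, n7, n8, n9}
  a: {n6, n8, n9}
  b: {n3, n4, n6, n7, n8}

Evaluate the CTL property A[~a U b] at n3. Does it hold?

Sat(~a) = {n0, n1, n2, n3, n4, n5, n7}
A[~a U b]: least fixpoint, start Z0 = Sat(b) = {n3, n4, n6, n7, n8}, add states in Sat(~a) with every successor in Z. Already a fixed point.
Sat(A[~a U b]) = {n3, n4, n6, n7, n8}
n3 ∈ Sat(A[~a U b]) = {n3, n4, n6, n7, n8}, so the formula holds at n3.

Yes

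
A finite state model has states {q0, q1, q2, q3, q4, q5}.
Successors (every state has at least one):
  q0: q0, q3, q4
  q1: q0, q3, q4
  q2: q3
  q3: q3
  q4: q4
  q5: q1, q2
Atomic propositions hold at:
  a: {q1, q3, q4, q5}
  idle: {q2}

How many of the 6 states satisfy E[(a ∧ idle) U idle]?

Sat(a ∧ idle) = ∅
E[(a ∧ idle) U idle]: least fixpoint, start Z0 = Sat(idle) = {q2}, add states in Sat(a ∧ idle) with some successor in Z. Already a fixed point.
Sat(E[(a ∧ idle) U idle]) = {q2}
|Sat(E[(a ∧ idle) U idle])| = |{q2}| = 1.

1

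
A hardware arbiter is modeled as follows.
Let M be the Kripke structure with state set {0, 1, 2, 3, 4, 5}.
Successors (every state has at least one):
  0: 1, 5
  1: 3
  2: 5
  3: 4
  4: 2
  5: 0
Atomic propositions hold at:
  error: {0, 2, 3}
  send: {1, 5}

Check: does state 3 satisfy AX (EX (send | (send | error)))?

Sat(send | error) = {0, 1, 2, 3, 5}
Sat(send | (send | error)) = {0, 1, 2, 3, 5}
Sat(EX (send | (send | error))) = {s : some successor in {0, 1, 2, 3, 5}} = {0, 1, 2, 4, 5}
Sat(AX (EX (send | (send | error)))) = {s : every successor in {0, 1, 2, 4, 5}} = {0, 2, 3, 4, 5}
3 ∈ Sat(AX (EX (send | (send | error)))) = {0, 2, 3, 4, 5}, so the formula holds at 3.

Yes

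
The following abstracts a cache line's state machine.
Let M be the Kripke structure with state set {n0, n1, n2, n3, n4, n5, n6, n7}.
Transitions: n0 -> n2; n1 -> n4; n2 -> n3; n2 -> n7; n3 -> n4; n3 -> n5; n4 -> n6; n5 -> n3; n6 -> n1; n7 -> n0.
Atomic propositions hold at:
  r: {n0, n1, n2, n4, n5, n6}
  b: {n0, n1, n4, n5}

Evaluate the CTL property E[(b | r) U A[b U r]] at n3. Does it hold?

No

Sat(b | r) = {n0, n1, n2, n4, n5, n6}
A[b U r]: least fixpoint, start Z0 = Sat(r) = {n0, n1, n2, n4, n5, n6}, add states in Sat(b) with every successor in Z. Already a fixed point.
Sat(A[b U r]) = {n0, n1, n2, n4, n5, n6}
E[(b | r) U A[b U r]]: least fixpoint, start Z0 = Sat(A[b U r]) = {n0, n1, n2, n4, n5, n6}, add states in Sat(b | r) with some successor in Z. Already a fixed point.
Sat(E[(b | r) U A[b U r]]) = {n0, n1, n2, n4, n5, n6}
n3 ∉ Sat(E[(b | r) U A[b U r]]) = {n0, n1, n2, n4, n5, n6}, so the formula does not hold at n3.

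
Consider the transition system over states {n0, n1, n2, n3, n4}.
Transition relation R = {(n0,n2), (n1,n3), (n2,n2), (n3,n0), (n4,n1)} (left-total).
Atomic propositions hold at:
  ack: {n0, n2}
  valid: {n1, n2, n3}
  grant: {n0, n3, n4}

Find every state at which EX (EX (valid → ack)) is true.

{n0, n1, n2, n3}

Sat(valid → ack) = {n0, n2, n4}
Sat(EX (valid → ack)) = {s : some successor in {n0, n2, n4}} = {n0, n2, n3}
Sat(EX (EX (valid → ack))) = {s : some successor in {n0, n2, n3}} = {n0, n1, n2, n3}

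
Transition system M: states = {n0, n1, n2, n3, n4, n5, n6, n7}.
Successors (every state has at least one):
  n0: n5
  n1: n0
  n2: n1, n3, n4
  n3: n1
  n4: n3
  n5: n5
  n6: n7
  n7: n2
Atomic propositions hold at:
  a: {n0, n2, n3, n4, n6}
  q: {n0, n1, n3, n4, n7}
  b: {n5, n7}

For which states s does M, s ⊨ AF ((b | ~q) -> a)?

Sat(~q) = {n2, n5, n6}
Sat(b | ~q) = {n2, n5, n6, n7}
Sat((b | ~q) -> a) = {n0, n1, n2, n3, n4, n6}
AF ((b | ~q) -> a): least fixpoint, start Z0 = {n0, n1, n2, n3, n4, n6}, add states with every successor in Z. Z1 = {n0, n1, n2, n3, n4, n6, n7}; fixed.
Sat(AF ((b | ~q) -> a)) = {n0, n1, n2, n3, n4, n6, n7}

{n0, n1, n2, n3, n4, n6, n7}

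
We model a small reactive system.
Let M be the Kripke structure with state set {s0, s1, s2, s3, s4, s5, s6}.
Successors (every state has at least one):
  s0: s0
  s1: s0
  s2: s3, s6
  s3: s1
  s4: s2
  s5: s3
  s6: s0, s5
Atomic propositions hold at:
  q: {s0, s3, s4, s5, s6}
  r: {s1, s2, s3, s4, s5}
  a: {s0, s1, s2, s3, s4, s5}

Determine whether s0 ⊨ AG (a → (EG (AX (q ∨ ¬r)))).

Yes

Sat(¬r) = {s0, s6}
Sat(q ∨ ¬r) = {s0, s3, s4, s5, s6}
Sat(AX (q ∨ ¬r)) = {s : every successor in {s0, s3, s4, s5, s6}} = {s0, s1, s2, s5, s6}
EG (AX (q ∨ ¬r)): greatest fixpoint, start Z0 = {s0, s1, s2, s5, s6}, keep only states in Sat with some successor in Z. Z1 = {s0, s1, s2, s6}; fixed.
Sat(EG (AX (q ∨ ¬r))) = {s0, s1, s2, s6}
Sat(a → (EG (AX (q ∨ ¬r)))) = {s0, s1, s2, s6}
AG (a → (EG (AX (q ∨ ¬r)))): greatest fixpoint, start Z0 = {s0, s1, s2, s6}, keep only states in Sat with every successor in Z. Z1 = {s0, s1}; fixed.
Sat(AG (a → (EG (AX (q ∨ ¬r))))) = {s0, s1}
s0 ∈ Sat(AG (a → (EG (AX (q ∨ ¬r))))) = {s0, s1}, so the formula holds at s0.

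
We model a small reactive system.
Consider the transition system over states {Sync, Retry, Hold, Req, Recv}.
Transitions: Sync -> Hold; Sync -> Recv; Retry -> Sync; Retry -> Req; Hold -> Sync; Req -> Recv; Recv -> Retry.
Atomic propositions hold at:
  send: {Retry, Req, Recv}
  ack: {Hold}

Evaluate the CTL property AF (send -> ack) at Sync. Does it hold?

Yes

Sat(send -> ack) = {Sync, Hold}
AF (send -> ack): least fixpoint, start Z0 = {Sync, Hold}, add states with every successor in Z. Already a fixed point.
Sat(AF (send -> ack)) = {Sync, Hold}
Sync ∈ Sat(AF (send -> ack)) = {Sync, Hold}, so the formula holds at Sync.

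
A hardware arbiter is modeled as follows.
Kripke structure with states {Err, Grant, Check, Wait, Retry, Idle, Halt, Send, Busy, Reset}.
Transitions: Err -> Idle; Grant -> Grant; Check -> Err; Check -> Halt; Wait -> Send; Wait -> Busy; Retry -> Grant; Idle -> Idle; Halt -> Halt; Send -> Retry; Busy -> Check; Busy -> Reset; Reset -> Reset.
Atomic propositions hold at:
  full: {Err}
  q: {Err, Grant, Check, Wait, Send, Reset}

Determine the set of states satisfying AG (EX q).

{Grant, Retry, Reset}

Sat(EX q) = {s : some successor in {Err, Grant, Check, Wait, Send, Reset}} = {Grant, Check, Wait, Retry, Busy, Reset}
AG (EX q): greatest fixpoint, start Z0 = {Grant, Check, Wait, Retry, Busy, Reset}, keep only states in Sat with every successor in Z. Z1 = {Grant, Retry, Busy, Reset}; Z2 = {Grant, Retry, Reset}; fixed.
Sat(AG (EX q)) = {Grant, Retry, Reset}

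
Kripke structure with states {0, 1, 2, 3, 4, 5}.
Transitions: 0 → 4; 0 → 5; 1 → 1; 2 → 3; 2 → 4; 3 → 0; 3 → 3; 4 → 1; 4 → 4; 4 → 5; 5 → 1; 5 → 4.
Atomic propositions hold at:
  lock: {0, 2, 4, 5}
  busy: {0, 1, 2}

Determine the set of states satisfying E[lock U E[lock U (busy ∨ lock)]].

Sat(busy ∨ lock) = {0, 1, 2, 4, 5}
E[lock U (busy ∨ lock)]: least fixpoint, start Z0 = Sat((busy ∨ lock)) = {0, 1, 2, 4, 5}, add states in Sat(lock) with some successor in Z. Already a fixed point.
Sat(E[lock U (busy ∨ lock)]) = {0, 1, 2, 4, 5}
E[lock U E[lock U (busy ∨ lock)]]: least fixpoint, start Z0 = Sat(E[lock U (busy ∨ lock)]) = {0, 1, 2, 4, 5}, add states in Sat(lock) with some successor in Z. Already a fixed point.
Sat(E[lock U E[lock U (busy ∨ lock)]]) = {0, 1, 2, 4, 5}

{0, 1, 2, 4, 5}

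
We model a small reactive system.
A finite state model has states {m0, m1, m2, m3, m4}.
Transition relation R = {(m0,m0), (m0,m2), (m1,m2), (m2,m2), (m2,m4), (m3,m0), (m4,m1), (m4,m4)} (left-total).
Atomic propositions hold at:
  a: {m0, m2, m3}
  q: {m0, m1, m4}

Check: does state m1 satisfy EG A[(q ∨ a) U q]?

Sat(q ∨ a) = {m0, m1, m2, m3, m4}
A[(q ∨ a) U q]: least fixpoint, start Z0 = Sat(q) = {m0, m1, m4}, add states in Sat(q ∨ a) with every successor in Z. Z1 = {m0, m1, m3, m4}; fixed.
Sat(A[(q ∨ a) U q]) = {m0, m1, m3, m4}
EG A[(q ∨ a) U q]: greatest fixpoint, start Z0 = {m0, m1, m3, m4}, keep only states in Sat with some successor in Z. Z1 = {m0, m3, m4}; fixed.
Sat(EG A[(q ∨ a) U q]) = {m0, m3, m4}
m1 ∉ Sat(EG A[(q ∨ a) U q]) = {m0, m3, m4}, so the formula does not hold at m1.

No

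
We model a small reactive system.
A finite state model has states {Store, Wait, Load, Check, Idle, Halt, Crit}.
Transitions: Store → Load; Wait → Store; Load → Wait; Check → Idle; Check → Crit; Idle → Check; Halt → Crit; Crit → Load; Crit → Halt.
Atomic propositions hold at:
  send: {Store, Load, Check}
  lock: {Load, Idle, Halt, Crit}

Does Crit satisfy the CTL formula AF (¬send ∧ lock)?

Yes

Sat(¬send) = {Wait, Idle, Halt, Crit}
Sat(¬send ∧ lock) = {Idle, Halt, Crit}
AF (¬send ∧ lock): least fixpoint, start Z0 = {Idle, Halt, Crit}, add states with every successor in Z. Z1 = {Check, Idle, Halt, Crit}; fixed.
Sat(AF (¬send ∧ lock)) = {Check, Idle, Halt, Crit}
Crit ∈ Sat(AF (¬send ∧ lock)) = {Check, Idle, Halt, Crit}, so the formula holds at Crit.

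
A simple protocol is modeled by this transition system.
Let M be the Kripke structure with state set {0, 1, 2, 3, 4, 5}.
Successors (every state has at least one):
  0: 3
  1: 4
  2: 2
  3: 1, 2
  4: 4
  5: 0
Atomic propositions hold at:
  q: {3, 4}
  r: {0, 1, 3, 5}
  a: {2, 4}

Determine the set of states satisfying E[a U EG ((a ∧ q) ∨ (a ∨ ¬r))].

{2, 4}

Sat(a ∧ q) = {4}
Sat(¬r) = {2, 4}
Sat(a ∨ ¬r) = {2, 4}
Sat((a ∧ q) ∨ (a ∨ ¬r)) = {2, 4}
EG ((a ∧ q) ∨ (a ∨ ¬r)): greatest fixpoint, start Z0 = {2, 4}, keep only states in Sat with some successor in Z. Already a fixed point.
Sat(EG ((a ∧ q) ∨ (a ∨ ¬r))) = {2, 4}
E[a U EG ((a ∧ q) ∨ (a ∨ ¬r))]: least fixpoint, start Z0 = Sat(EG ((a ∧ q) ∨ (a ∨ ¬r))) = {2, 4}, add states in Sat(a) with some successor in Z. Already a fixed point.
Sat(E[a U EG ((a ∧ q) ∨ (a ∨ ¬r))]) = {2, 4}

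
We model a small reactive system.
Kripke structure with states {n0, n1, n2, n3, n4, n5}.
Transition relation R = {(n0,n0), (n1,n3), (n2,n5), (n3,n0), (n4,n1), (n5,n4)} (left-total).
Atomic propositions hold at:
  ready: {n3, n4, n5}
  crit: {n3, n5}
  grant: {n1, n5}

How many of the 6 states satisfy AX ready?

3

Sat(AX ready) = {s : every successor in {n3, n4, n5}} = {n1, n2, n5}
|Sat(AX ready)| = |{n1, n2, n5}| = 3.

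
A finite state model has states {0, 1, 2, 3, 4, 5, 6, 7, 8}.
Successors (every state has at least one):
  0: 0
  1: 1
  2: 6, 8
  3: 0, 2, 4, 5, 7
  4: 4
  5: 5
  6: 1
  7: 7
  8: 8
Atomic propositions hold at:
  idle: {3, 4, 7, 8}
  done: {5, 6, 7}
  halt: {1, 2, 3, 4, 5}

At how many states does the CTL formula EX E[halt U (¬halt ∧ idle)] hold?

Sat(¬halt) = {0, 6, 7, 8}
Sat(¬halt ∧ idle) = {7, 8}
E[halt U (¬halt ∧ idle)]: least fixpoint, start Z0 = Sat((¬halt ∧ idle)) = {7, 8}, add states in Sat(halt) with some successor in Z. Z1 = {2, 3, 7, 8}; fixed.
Sat(E[halt U (¬halt ∧ idle)]) = {2, 3, 7, 8}
Sat(EX E[halt U (¬halt ∧ idle)]) = {s : some successor in {2, 3, 7, 8}} = {2, 3, 7, 8}
|Sat(EX E[halt U (¬halt ∧ idle)])| = |{2, 3, 7, 8}| = 4.

4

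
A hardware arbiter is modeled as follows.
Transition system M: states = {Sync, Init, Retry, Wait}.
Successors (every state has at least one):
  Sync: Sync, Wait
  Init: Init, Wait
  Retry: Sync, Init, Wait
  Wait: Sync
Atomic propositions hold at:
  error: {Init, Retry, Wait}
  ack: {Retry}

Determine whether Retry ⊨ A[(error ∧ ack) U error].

Sat(error ∧ ack) = {Retry}
A[(error ∧ ack) U error]: least fixpoint, start Z0 = Sat(error) = {Init, Retry, Wait}, add states in Sat(error ∧ ack) with every successor in Z. Already a fixed point.
Sat(A[(error ∧ ack) U error]) = {Init, Retry, Wait}
Retry ∈ Sat(A[(error ∧ ack) U error]) = {Init, Retry, Wait}, so the formula holds at Retry.

Yes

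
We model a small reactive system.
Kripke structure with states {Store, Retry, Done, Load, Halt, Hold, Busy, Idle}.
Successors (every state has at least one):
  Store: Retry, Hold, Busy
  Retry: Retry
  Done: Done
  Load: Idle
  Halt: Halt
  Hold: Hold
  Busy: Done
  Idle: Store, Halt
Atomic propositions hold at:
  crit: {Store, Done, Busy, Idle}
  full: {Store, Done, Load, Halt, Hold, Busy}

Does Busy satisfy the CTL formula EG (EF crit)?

Yes

EF crit: least fixpoint, start Z0 = {Store, Done, Busy, Idle}, add states with some successor in Z. Z1 = {Store, Done, Load, Busy, Idle}; fixed.
Sat(EF crit) = {Store, Done, Load, Busy, Idle}
EG (EF crit): greatest fixpoint, start Z0 = {Store, Done, Load, Busy, Idle}, keep only states in Sat with some successor in Z. Already a fixed point.
Sat(EG (EF crit)) = {Store, Done, Load, Busy, Idle}
Busy ∈ Sat(EG (EF crit)) = {Store, Done, Load, Busy, Idle}, so the formula holds at Busy.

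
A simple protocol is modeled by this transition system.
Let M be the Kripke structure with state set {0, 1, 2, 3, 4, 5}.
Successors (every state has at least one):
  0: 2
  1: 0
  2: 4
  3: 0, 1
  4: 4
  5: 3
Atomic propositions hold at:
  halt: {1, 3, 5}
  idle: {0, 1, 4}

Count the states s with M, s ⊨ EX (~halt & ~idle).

Sat(~halt) = {0, 2, 4}
Sat(~idle) = {2, 3, 5}
Sat(~halt & ~idle) = {2}
Sat(EX (~halt & ~idle)) = {s : some successor in {2}} = {0}
|Sat(EX (~halt & ~idle))| = |{0}| = 1.

1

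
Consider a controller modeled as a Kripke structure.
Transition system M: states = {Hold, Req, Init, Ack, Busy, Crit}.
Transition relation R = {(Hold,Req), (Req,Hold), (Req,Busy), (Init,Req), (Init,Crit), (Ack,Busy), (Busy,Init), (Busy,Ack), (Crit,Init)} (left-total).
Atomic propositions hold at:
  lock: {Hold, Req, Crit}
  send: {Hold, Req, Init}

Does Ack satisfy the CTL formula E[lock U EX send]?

No

Sat(EX send) = {s : some successor in {Hold, Req, Init}} = {Hold, Req, Init, Busy, Crit}
E[lock U EX send]: least fixpoint, start Z0 = Sat(EX send) = {Hold, Req, Init, Busy, Crit}, add states in Sat(lock) with some successor in Z. Already a fixed point.
Sat(E[lock U EX send]) = {Hold, Req, Init, Busy, Crit}
Ack ∉ Sat(E[lock U EX send]) = {Hold, Req, Init, Busy, Crit}, so the formula does not hold at Ack.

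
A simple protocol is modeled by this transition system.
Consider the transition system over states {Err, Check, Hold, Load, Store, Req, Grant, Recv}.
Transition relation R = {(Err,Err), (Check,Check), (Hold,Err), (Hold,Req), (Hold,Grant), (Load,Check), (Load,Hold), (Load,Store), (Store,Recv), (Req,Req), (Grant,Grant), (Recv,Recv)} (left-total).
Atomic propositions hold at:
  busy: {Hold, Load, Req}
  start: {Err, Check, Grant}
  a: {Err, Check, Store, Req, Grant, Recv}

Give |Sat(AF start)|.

3

AF start: least fixpoint, start Z0 = {Err, Check, Grant}, add states with every successor in Z. Already a fixed point.
Sat(AF start) = {Err, Check, Grant}
|Sat(AF start)| = |{Err, Check, Grant}| = 3.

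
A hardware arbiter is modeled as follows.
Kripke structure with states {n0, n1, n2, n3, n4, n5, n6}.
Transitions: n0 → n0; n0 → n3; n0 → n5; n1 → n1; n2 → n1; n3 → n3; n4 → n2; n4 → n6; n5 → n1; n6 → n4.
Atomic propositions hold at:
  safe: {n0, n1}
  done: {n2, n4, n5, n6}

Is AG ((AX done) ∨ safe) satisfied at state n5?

Sat(AX done) = {s : every successor in {n2, n4, n5, n6}} = {n4, n6}
Sat((AX done) ∨ safe) = {n0, n1, n4, n6}
AG ((AX done) ∨ safe): greatest fixpoint, start Z0 = {n0, n1, n4, n6}, keep only states in Sat with every successor in Z. Z1 = {n1, n6}; Z2 = {n1}; fixed.
Sat(AG ((AX done) ∨ safe)) = {n1}
n5 ∉ Sat(AG ((AX done) ∨ safe)) = {n1}, so the formula does not hold at n5.

No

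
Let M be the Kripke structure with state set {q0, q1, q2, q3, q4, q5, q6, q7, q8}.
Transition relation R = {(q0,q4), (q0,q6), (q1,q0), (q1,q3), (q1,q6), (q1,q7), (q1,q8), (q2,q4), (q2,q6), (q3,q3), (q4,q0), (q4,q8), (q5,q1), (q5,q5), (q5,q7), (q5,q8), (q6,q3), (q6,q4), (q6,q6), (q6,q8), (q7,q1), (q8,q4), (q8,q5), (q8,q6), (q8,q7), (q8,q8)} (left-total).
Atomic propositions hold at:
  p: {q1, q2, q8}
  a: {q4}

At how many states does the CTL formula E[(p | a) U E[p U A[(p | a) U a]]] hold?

4

Sat(p | a) = {q1, q2, q4, q8}
A[(p | a) U a]: least fixpoint, start Z0 = Sat(a) = {q4}, add states in Sat(p | a) with every successor in Z. Already a fixed point.
Sat(A[(p | a) U a]) = {q4}
E[p U A[(p | a) U a]]: least fixpoint, start Z0 = Sat(A[(p | a) U a]) = {q4}, add states in Sat(p) with some successor in Z. Z1 = {q2, q4, q8}; Z2 = {q1, q2, q4, q8}; fixed.
Sat(E[p U A[(p | a) U a]]) = {q1, q2, q4, q8}
E[(p | a) U E[p U A[(p | a) U a]]]: least fixpoint, start Z0 = Sat(E[p U A[(p | a) U a]]) = {q1, q2, q4, q8}, add states in Sat(p | a) with some successor in Z. Already a fixed point.
Sat(E[(p | a) U E[p U A[(p | a) U a]]]) = {q1, q2, q4, q8}
|Sat(E[(p | a) U E[p U A[(p | a) U a]]])| = |{q1, q2, q4, q8}| = 4.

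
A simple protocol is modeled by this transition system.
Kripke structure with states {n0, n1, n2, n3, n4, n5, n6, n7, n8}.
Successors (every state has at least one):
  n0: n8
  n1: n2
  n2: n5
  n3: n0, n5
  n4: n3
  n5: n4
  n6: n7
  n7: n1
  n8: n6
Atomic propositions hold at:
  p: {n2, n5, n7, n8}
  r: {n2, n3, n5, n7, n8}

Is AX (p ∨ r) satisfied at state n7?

No

Sat(p ∨ r) = {n2, n3, n5, n7, n8}
Sat(AX (p ∨ r)) = {s : every successor in {n2, n3, n5, n7, n8}} = {n0, n1, n2, n4, n6}
n7 ∉ Sat(AX (p ∨ r)) = {n0, n1, n2, n4, n6}, so the formula does not hold at n7.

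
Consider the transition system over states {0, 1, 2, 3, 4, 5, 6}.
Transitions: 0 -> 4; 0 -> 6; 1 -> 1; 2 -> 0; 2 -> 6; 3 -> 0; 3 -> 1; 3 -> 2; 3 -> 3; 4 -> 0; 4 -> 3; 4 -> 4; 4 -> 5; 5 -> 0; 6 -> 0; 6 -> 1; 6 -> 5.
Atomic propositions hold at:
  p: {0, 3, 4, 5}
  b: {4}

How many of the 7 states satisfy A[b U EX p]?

6

Sat(EX p) = {s : some successor in {0, 3, 4, 5}} = {0, 2, 3, 4, 5, 6}
A[b U EX p]: least fixpoint, start Z0 = Sat(EX p) = {0, 2, 3, 4, 5, 6}, add states in Sat(b) with every successor in Z. Already a fixed point.
Sat(A[b U EX p]) = {0, 2, 3, 4, 5, 6}
|Sat(A[b U EX p])| = |{0, 2, 3, 4, 5, 6}| = 6.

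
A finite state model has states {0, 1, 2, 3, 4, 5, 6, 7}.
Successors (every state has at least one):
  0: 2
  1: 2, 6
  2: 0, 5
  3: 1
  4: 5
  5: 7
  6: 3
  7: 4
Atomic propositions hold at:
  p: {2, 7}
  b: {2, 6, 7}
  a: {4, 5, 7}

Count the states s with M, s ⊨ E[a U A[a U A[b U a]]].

3

A[b U a]: least fixpoint, start Z0 = Sat(a) = {4, 5, 7}, add states in Sat(b) with every successor in Z. Already a fixed point.
Sat(A[b U a]) = {4, 5, 7}
A[a U A[b U a]]: least fixpoint, start Z0 = Sat(A[b U a]) = {4, 5, 7}, add states in Sat(a) with every successor in Z. Already a fixed point.
Sat(A[a U A[b U a]]) = {4, 5, 7}
E[a U A[a U A[b U a]]]: least fixpoint, start Z0 = Sat(A[a U A[b U a]]) = {4, 5, 7}, add states in Sat(a) with some successor in Z. Already a fixed point.
Sat(E[a U A[a U A[b U a]]]) = {4, 5, 7}
|Sat(E[a U A[a U A[b U a]]])| = |{4, 5, 7}| = 3.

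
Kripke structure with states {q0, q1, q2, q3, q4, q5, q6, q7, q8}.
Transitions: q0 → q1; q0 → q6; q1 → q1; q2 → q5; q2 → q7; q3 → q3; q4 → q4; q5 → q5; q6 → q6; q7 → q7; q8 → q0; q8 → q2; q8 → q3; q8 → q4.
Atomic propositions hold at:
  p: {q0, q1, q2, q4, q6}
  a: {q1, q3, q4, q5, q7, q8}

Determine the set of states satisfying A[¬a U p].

{q0, q1, q2, q4, q6}

Sat(¬a) = {q0, q2, q6}
A[¬a U p]: least fixpoint, start Z0 = Sat(p) = {q0, q1, q2, q4, q6}, add states in Sat(¬a) with every successor in Z. Already a fixed point.
Sat(A[¬a U p]) = {q0, q1, q2, q4, q6}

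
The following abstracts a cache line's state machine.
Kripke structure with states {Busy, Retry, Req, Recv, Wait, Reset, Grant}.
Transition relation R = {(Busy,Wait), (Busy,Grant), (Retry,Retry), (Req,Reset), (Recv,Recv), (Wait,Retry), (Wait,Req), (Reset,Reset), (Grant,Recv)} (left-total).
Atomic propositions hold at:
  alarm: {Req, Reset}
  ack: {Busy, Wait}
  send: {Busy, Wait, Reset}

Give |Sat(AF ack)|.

2

AF ack: least fixpoint, start Z0 = {Busy, Wait}, add states with every successor in Z. Already a fixed point.
Sat(AF ack) = {Busy, Wait}
|Sat(AF ack)| = |{Busy, Wait}| = 2.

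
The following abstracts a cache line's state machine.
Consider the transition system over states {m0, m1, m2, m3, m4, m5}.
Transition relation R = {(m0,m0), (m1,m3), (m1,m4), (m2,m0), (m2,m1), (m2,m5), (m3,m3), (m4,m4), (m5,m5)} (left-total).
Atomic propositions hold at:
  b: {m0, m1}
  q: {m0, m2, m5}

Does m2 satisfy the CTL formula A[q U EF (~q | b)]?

Yes

Sat(~q) = {m1, m3, m4}
Sat(~q | b) = {m0, m1, m3, m4}
EF (~q | b): least fixpoint, start Z0 = {m0, m1, m3, m4}, add states with some successor in Z. Z1 = {m0, m1, m2, m3, m4}; fixed.
Sat(EF (~q | b)) = {m0, m1, m2, m3, m4}
A[q U EF (~q | b)]: least fixpoint, start Z0 = Sat(EF (~q | b)) = {m0, m1, m2, m3, m4}, add states in Sat(q) with every successor in Z. Already a fixed point.
Sat(A[q U EF (~q | b)]) = {m0, m1, m2, m3, m4}
m2 ∈ Sat(A[q U EF (~q | b)]) = {m0, m1, m2, m3, m4}, so the formula holds at m2.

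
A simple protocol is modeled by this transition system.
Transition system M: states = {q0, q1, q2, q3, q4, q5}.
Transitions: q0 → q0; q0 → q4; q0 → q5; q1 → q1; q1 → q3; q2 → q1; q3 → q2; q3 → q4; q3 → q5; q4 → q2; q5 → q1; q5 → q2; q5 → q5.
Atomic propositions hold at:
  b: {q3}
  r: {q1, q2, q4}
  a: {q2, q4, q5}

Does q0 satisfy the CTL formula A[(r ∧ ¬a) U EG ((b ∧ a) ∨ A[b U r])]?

Sat(¬a) = {q0, q1, q3}
Sat(r ∧ ¬a) = {q1}
Sat(b ∧ a) = ∅
A[b U r]: least fixpoint, start Z0 = Sat(r) = {q1, q2, q4}, add states in Sat(b) with every successor in Z. Already a fixed point.
Sat(A[b U r]) = {q1, q2, q4}
Sat((b ∧ a) ∨ A[b U r]) = {q1, q2, q4}
EG ((b ∧ a) ∨ A[b U r]): greatest fixpoint, start Z0 = {q1, q2, q4}, keep only states in Sat with some successor in Z. Already a fixed point.
Sat(EG ((b ∧ a) ∨ A[b U r])) = {q1, q2, q4}
A[(r ∧ ¬a) U EG ((b ∧ a) ∨ A[b U r])]: least fixpoint, start Z0 = Sat(EG ((b ∧ a) ∨ A[b U r])) = {q1, q2, q4}, add states in Sat(r ∧ ¬a) with every successor in Z. Already a fixed point.
Sat(A[(r ∧ ¬a) U EG ((b ∧ a) ∨ A[b U r])]) = {q1, q2, q4}
q0 ∉ Sat(A[(r ∧ ¬a) U EG ((b ∧ a) ∨ A[b U r])]) = {q1, q2, q4}, so the formula does not hold at q0.

No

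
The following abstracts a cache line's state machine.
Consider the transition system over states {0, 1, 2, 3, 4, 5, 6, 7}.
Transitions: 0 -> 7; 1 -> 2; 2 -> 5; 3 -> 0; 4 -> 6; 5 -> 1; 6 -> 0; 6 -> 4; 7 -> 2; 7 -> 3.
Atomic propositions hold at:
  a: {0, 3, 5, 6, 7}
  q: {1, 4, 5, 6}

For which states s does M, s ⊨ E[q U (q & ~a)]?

Sat(~a) = {1, 2, 4}
Sat(q & ~a) = {1, 4}
E[q U (q & ~a)]: least fixpoint, start Z0 = Sat((q & ~a)) = {1, 4}, add states in Sat(q) with some successor in Z. Z1 = {1, 4, 5, 6}; fixed.
Sat(E[q U (q & ~a)]) = {1, 4, 5, 6}

{1, 4, 5, 6}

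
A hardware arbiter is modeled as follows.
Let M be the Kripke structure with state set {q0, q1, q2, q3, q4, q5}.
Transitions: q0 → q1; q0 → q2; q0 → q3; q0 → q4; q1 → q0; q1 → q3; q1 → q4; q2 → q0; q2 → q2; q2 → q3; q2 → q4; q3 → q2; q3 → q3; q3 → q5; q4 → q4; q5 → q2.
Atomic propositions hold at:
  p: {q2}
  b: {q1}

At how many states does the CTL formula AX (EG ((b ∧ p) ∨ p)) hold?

Sat(b ∧ p) = ∅
Sat((b ∧ p) ∨ p) = {q2}
EG ((b ∧ p) ∨ p): greatest fixpoint, start Z0 = {q2}, keep only states in Sat with some successor in Z. Already a fixed point.
Sat(EG ((b ∧ p) ∨ p)) = {q2}
Sat(AX (EG ((b ∧ p) ∨ p))) = {s : every successor in {q2}} = {q5}
|Sat(AX (EG ((b ∧ p) ∨ p)))| = |{q5}| = 1.

1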